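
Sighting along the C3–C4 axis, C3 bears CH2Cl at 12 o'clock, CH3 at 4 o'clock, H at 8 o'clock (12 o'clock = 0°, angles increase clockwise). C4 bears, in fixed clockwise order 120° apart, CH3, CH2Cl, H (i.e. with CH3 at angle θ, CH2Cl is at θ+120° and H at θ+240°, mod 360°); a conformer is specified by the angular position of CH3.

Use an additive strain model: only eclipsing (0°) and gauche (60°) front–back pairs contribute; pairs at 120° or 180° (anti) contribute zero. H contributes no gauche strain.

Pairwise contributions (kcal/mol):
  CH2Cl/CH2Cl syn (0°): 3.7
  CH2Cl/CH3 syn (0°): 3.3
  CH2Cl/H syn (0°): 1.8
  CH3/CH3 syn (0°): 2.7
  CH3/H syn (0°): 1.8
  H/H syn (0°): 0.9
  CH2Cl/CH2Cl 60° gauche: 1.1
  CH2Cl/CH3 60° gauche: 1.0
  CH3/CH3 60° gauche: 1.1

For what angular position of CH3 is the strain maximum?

CH3 at 0° (eclipsed): CH2Cl–CH3 eclipsed, CH3–CH2Cl eclipsed, H–H eclipsed; 3.3 + 3.3 + 0.9 = 7.5 kcal/mol.
CH3 at 60° (staggered): CH2Cl–CH3 gauche, CH3–CH3 gauche, CH3–CH2Cl gauche; 1.0 + 1.1 + 1.0 = 3.1 kcal/mol.
CH3 at 120° (eclipsed): CH2Cl–H eclipsed, CH3–CH3 eclipsed, H–CH2Cl eclipsed; 1.8 + 2.7 + 1.8 = 6.3 kcal/mol.
CH3 at 180° (staggered): CH2Cl–CH2Cl gauche, CH3–CH3 gauche; 1.1 + 1.1 = 2.2 kcal/mol.
CH3 at 240° (eclipsed): CH2Cl–CH2Cl eclipsed, CH3–H eclipsed, H–CH3 eclipsed; 3.7 + 1.8 + 1.8 = 7.3 kcal/mol.
CH3 at 300° (staggered): CH2Cl–CH3 gauche, CH2Cl–CH2Cl gauche, CH3–CH2Cl gauche; 1.0 + 1.1 + 1.0 = 3.1 kcal/mol.
The maximum (7.5 kcal/mol) occurs with CH3 at 0°.

0°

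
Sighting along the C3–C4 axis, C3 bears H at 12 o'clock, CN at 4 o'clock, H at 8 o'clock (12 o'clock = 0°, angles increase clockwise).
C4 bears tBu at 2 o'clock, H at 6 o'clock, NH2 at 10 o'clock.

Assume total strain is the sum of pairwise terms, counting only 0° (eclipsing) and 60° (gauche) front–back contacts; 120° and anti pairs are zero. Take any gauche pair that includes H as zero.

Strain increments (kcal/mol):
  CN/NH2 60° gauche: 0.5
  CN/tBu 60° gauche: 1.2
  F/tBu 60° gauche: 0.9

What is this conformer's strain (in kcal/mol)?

This conformer (staggered): CN(120°)/tBu(60°) gauche 1.2 → 1.2 kcal/mol.

1.2 kcal/mol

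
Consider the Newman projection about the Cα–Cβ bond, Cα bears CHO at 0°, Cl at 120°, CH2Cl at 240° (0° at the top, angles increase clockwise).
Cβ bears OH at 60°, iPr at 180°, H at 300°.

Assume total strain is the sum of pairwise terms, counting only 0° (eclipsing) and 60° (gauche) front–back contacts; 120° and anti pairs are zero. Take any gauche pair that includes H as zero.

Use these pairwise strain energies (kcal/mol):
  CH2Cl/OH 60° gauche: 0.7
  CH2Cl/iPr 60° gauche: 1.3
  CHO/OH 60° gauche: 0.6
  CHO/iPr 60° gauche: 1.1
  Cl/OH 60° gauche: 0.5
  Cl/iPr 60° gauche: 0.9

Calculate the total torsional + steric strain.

3.3 kcal/mol

This conformer is staggered. CHO at 0° is gauche with OH at 60° (0.6); Cl at 120° is gauche with OH at 60° (0.5); Cl at 120° is gauche with iPr at 180° (0.9); CH2Cl at 240° is gauche with iPr at 180° (1.3). Total 3.3 kcal/mol.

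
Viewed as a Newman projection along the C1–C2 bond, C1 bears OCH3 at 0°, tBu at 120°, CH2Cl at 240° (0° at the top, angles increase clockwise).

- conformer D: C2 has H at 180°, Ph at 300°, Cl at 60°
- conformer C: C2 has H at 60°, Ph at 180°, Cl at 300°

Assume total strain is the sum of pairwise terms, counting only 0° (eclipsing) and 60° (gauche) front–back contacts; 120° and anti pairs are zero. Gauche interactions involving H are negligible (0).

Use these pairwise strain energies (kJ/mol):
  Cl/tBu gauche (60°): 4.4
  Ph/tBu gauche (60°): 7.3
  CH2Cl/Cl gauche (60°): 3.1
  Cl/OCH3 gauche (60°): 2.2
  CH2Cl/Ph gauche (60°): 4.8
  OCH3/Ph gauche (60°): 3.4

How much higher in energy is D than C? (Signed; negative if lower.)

D (staggered): OCH3(0°)/Ph(300°) gauche 3.4; OCH3(0°)/Cl(60°) gauche 2.2; tBu(120°)/Cl(60°) gauche 4.4; CH2Cl(240°)/Ph(300°) gauche 4.8 → 14.8 kJ/mol.
C (staggered): OCH3(0°)/Cl(300°) gauche 2.2; tBu(120°)/Ph(180°) gauche 7.3; CH2Cl(240°)/Ph(180°) gauche 4.8; CH2Cl(240°)/Cl(300°) gauche 3.1 → 17.4 kJ/mol.
E(D) − E(C) = 14.8 − 17.4 = -2.6 kJ/mol.

-2.6 kJ/mol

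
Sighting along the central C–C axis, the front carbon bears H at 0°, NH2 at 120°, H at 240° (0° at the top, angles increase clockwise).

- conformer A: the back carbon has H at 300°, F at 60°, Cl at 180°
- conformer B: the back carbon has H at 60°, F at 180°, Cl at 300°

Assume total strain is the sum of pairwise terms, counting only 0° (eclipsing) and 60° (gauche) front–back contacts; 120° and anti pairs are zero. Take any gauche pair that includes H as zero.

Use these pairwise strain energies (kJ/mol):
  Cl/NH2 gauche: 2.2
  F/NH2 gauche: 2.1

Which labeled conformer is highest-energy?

A

A (staggered): NH2(120°)/F(60°) gauche 2.1; NH2(120°)/Cl(180°) gauche 2.2 → 4.3 kJ/mol.
B (staggered): NH2(120°)/F(180°) gauche 2.1 → 2.1 kJ/mol.
A has the highest total (4.3 kJ/mol).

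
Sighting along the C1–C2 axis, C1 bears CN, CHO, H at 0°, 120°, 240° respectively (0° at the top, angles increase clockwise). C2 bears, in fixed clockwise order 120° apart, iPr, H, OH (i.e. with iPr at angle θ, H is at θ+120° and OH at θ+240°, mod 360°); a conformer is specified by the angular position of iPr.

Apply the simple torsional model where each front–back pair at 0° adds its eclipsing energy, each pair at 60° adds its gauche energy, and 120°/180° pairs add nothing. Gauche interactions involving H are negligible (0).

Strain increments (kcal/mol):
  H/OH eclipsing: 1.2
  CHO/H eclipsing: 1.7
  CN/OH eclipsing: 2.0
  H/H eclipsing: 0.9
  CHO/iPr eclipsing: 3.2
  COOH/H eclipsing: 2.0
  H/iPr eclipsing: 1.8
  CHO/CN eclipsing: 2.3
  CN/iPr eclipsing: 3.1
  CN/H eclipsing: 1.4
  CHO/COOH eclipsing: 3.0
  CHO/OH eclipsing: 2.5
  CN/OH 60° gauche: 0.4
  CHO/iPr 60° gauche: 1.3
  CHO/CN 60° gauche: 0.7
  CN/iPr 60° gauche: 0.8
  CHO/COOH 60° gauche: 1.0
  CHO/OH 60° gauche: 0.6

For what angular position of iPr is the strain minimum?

iPr at 0° (eclipsed): CN–iPr eclipsed, CHO–H eclipsed, H–OH eclipsed; 3.1 + 1.7 + 1.2 = 6.0 kcal/mol.
iPr at 60° (staggered): CN–iPr gauche, CN–OH gauche, CHO–iPr gauche; 0.8 + 0.4 + 1.3 = 2.5 kcal/mol.
iPr at 120° (eclipsed): CN–OH eclipsed, CHO–iPr eclipsed, H–H eclipsed; 2.0 + 3.2 + 0.9 = 6.1 kcal/mol.
iPr at 180° (staggered): CN–OH gauche, CHO–iPr gauche, CHO–OH gauche; 0.4 + 1.3 + 0.6 = 2.3 kcal/mol.
iPr at 240° (eclipsed): CN–H eclipsed, CHO–OH eclipsed, H–iPr eclipsed; 1.4 + 2.5 + 1.8 = 5.7 kcal/mol.
iPr at 300° (staggered): CN–iPr gauche, CHO–OH gauche; 0.8 + 0.6 = 1.4 kcal/mol.
The minimum (1.4 kcal/mol) occurs with iPr at 300°.

300°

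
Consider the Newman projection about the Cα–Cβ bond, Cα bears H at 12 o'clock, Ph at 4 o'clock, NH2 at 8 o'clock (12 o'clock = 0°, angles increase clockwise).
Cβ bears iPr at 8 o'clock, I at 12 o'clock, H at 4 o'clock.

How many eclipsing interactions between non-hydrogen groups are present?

1

Non-H eclipsing pairs: NH2(240°)/iPr(240°) — 1 interaction.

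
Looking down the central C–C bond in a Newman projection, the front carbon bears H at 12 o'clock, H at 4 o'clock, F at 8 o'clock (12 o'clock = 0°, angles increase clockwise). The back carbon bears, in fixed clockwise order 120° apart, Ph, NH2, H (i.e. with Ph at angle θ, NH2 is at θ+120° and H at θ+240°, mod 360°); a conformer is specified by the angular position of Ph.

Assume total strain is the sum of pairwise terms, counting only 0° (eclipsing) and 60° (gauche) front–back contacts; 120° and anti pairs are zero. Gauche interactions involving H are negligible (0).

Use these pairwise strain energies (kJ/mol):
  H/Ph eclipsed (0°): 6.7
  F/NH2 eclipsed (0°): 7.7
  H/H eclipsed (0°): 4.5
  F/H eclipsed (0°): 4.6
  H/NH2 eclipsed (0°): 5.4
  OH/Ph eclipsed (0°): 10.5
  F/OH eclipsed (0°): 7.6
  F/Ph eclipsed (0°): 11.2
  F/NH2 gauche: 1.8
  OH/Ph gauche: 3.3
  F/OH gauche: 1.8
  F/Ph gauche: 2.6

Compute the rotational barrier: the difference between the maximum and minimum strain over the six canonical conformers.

Ph at 0° (eclipsed): H(0°)/Ph(0°) eclipsed 6.7; H(120°)/NH2(120°) eclipsed 5.4; F(240°)/H(240°) eclipsed 4.6 → 16.7 kJ/mol.
Ph at 60° (staggered): F(240°)/NH2(180°) gauche 1.8 → 1.8 kJ/mol.
Ph at 120° (eclipsed): H(0°)/H(0°) eclipsed 4.5; H(120°)/Ph(120°) eclipsed 6.7; F(240°)/NH2(240°) eclipsed 7.7 → 18.9 kJ/mol.
Ph at 180° (staggered): F(240°)/Ph(180°) gauche 2.6; F(240°)/NH2(300°) gauche 1.8 → 4.4 kJ/mol.
Ph at 240° (eclipsed): H(0°)/NH2(0°) eclipsed 5.4; H(120°)/H(120°) eclipsed 4.5; F(240°)/Ph(240°) eclipsed 11.2 → 21.1 kJ/mol.
Ph at 300° (staggered): F(240°)/Ph(300°) gauche 2.6 → 2.6 kJ/mol.
Max at 240° (21.1 kJ/mol), min at 60° (1.8 kJ/mol); barrier = 19.3 kJ/mol.

19.3 kJ/mol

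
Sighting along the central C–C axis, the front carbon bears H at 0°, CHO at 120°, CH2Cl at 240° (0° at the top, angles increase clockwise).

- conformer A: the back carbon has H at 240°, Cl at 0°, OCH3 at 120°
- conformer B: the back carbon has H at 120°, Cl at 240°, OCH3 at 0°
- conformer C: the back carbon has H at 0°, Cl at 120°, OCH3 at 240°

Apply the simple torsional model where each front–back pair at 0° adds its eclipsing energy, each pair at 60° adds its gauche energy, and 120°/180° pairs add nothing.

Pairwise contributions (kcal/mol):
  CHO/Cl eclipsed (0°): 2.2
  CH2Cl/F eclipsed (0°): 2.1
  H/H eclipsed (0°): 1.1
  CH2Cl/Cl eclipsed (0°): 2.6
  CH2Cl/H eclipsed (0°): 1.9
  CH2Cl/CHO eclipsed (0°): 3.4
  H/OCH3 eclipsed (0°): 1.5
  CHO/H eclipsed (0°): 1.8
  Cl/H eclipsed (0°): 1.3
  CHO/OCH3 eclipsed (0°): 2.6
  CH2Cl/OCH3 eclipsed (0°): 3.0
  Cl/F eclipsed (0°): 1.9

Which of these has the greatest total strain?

A is eclipsed. H at 0° is eclipsed with Cl at 0° (1.3); CHO at 120° is eclipsed with OCH3 at 120° (2.6); CH2Cl at 240° is eclipsed with H at 240° (1.9). Total 5.8 kcal/mol.
B is eclipsed. H at 0° is eclipsed with OCH3 at 0° (1.5); CHO at 120° is eclipsed with H at 120° (1.8); CH2Cl at 240° is eclipsed with Cl at 240° (2.6). Total 5.9 kcal/mol.
C is eclipsed. H at 0° is eclipsed with H at 0° (1.1); CHO at 120° is eclipsed with Cl at 120° (2.2); CH2Cl at 240° is eclipsed with OCH3 at 240° (3.0). Total 6.3 kcal/mol.
C has the highest total (6.3 kcal/mol).

C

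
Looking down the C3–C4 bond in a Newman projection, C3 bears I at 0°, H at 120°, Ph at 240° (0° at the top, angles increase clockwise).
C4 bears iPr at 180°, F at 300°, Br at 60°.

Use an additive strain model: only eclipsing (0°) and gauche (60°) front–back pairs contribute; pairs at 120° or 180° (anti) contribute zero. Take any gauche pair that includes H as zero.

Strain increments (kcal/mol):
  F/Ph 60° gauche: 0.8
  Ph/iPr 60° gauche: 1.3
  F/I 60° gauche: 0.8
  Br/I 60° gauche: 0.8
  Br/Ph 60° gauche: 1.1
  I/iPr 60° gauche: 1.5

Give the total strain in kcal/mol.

This conformer (staggered): I(0°)/F(300°) gauche 0.8; I(0°)/Br(60°) gauche 0.8; Ph(240°)/iPr(180°) gauche 1.3; Ph(240°)/F(300°) gauche 0.8 → 3.7 kcal/mol.

3.7 kcal/mol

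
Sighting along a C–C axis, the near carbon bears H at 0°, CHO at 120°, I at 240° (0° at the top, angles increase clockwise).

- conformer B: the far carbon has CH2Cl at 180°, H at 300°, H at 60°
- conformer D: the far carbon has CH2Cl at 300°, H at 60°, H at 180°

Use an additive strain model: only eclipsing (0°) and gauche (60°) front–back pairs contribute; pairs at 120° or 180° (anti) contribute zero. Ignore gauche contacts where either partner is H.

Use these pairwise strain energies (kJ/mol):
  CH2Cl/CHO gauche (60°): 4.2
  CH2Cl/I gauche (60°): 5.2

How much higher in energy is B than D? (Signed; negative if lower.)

B (staggered): CHO–CH2Cl gauche, I–CH2Cl gauche; 4.2 + 5.2 = 9.4 kJ/mol.
D (staggered): I–CH2Cl gauche; 5.2 = 5.2 kJ/mol.
E(B) − E(D) = 9.4 − 5.2 = +4.2 kJ/mol.

+4.2 kJ/mol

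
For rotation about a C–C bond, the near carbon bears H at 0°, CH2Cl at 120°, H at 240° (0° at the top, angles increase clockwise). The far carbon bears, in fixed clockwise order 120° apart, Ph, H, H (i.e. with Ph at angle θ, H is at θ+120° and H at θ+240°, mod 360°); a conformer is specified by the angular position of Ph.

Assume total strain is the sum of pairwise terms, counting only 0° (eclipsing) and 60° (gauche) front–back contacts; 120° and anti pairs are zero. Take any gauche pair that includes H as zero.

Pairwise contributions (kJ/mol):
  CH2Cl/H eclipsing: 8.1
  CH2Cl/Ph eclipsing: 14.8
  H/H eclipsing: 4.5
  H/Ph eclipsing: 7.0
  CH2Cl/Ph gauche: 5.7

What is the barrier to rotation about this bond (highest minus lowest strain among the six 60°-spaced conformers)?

Ph at 0° (eclipsed): H(0°)/Ph(0°) eclipsed 7.0; CH2Cl(120°)/H(120°) eclipsed 8.1; H(240°)/H(240°) eclipsed 4.5 → 19.6 kJ/mol.
Ph at 60° (staggered): CH2Cl(120°)/Ph(60°) gauche 5.7 → 5.7 kJ/mol.
Ph at 120° (eclipsed): H(0°)/H(0°) eclipsed 4.5; CH2Cl(120°)/Ph(120°) eclipsed 14.8; H(240°)/H(240°) eclipsed 4.5 → 23.8 kJ/mol.
Ph at 180° (staggered): CH2Cl(120°)/Ph(180°) gauche 5.7 → 5.7 kJ/mol.
Ph at 240° (eclipsed): H(0°)/H(0°) eclipsed 4.5; CH2Cl(120°)/H(120°) eclipsed 8.1; H(240°)/Ph(240°) eclipsed 7.0 → 19.6 kJ/mol.
Ph at 300° (staggered): no non-H gauche contacts → 0.0 kJ/mol.
Max at 120° (23.8 kJ/mol), min at 300° (0.0 kJ/mol); barrier = 23.8 kJ/mol.

23.8 kJ/mol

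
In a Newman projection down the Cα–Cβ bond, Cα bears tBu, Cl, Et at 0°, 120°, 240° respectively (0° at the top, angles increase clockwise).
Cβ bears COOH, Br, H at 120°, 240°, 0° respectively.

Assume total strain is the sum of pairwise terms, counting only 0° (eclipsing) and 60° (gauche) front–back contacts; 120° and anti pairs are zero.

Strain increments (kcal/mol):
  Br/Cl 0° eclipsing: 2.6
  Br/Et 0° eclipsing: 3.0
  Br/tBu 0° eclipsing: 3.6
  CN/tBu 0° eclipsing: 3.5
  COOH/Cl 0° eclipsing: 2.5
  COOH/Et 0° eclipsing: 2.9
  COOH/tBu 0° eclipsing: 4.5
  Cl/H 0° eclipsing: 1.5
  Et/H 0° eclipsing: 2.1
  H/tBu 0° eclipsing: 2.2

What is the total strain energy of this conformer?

This conformer (eclipsed): tBu(0°)/H(0°) eclipsed 2.2; Cl(120°)/COOH(120°) eclipsed 2.5; Et(240°)/Br(240°) eclipsed 3.0 → 7.7 kcal/mol.

7.7 kcal/mol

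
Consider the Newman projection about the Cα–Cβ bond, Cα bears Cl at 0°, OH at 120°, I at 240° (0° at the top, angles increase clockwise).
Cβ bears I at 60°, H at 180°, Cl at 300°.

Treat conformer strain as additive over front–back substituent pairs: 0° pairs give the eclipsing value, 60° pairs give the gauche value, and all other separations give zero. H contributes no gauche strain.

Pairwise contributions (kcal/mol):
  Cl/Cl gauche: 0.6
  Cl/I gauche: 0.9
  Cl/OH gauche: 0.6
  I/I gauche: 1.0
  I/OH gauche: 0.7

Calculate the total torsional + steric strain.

3.1 kcal/mol

This conformer (staggered): Cl–I gauche, Cl–Cl gauche, OH–I gauche, I–Cl gauche; 0.9 + 0.6 + 0.7 + 0.9 = 3.1 kcal/mol.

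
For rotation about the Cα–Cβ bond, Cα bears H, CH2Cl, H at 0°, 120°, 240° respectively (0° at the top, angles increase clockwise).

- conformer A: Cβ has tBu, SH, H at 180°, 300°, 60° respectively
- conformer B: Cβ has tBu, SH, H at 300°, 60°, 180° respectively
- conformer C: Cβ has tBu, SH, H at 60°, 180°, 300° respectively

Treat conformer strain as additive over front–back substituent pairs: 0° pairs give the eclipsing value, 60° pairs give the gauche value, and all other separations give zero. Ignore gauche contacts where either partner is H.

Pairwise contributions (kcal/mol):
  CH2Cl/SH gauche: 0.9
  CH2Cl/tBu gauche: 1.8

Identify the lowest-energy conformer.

B

A (staggered): CH2Cl–tBu gauche; 1.8 = 1.8 kcal/mol.
B (staggered): CH2Cl–SH gauche; 0.9 = 0.9 kcal/mol.
C (staggered): CH2Cl–tBu gauche, CH2Cl–SH gauche; 1.8 + 0.9 = 2.7 kcal/mol.
B has the lowest total (0.9 kcal/mol).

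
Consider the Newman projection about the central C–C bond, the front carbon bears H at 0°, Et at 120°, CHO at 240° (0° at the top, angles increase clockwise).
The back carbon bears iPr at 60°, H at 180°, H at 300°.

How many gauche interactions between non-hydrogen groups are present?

Non-H gauche pairs: Et(120°)/iPr(60°) — 1 interaction.

1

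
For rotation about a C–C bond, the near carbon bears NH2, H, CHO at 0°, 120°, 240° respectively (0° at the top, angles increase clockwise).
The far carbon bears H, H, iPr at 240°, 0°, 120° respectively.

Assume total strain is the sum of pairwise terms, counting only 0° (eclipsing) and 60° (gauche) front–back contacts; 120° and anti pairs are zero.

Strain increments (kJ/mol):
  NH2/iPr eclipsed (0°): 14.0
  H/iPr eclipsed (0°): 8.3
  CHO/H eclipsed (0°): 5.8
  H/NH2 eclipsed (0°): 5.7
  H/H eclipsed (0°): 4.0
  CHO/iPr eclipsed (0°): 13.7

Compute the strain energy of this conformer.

19.8 kJ/mol

This conformer (eclipsed): NH2–H eclipsed, H–iPr eclipsed, CHO–H eclipsed; 5.7 + 8.3 + 5.8 = 19.8 kJ/mol.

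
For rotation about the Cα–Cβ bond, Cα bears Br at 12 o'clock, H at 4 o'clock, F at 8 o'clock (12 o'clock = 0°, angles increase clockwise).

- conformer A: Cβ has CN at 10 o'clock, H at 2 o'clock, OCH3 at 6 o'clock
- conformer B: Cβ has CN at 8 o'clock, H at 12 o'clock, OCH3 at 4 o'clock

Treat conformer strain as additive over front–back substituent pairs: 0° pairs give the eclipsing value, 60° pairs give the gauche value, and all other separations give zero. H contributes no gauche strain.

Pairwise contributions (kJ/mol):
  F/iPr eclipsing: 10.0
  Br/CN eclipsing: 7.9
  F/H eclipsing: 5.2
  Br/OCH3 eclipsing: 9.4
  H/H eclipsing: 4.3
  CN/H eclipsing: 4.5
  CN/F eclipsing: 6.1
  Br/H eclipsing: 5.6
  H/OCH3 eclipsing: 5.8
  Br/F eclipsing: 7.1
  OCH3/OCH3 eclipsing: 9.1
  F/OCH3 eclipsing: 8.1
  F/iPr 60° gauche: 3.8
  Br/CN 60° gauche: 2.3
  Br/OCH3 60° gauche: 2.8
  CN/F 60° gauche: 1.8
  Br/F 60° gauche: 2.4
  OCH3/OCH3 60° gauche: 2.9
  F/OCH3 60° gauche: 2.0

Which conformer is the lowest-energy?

A

A is staggered. Br at 0° is gauche with CN at 300° (2.3); F at 240° is gauche with CN at 300° (1.8); F at 240° is gauche with OCH3 at 180° (2.0). Total 6.1 kJ/mol.
B is eclipsed. Br at 0° is eclipsed with H at 0° (5.6); H at 120° is eclipsed with OCH3 at 120° (5.8); F at 240° is eclipsed with CN at 240° (6.1). Total 17.5 kJ/mol.
A has the lowest total (6.1 kJ/mol).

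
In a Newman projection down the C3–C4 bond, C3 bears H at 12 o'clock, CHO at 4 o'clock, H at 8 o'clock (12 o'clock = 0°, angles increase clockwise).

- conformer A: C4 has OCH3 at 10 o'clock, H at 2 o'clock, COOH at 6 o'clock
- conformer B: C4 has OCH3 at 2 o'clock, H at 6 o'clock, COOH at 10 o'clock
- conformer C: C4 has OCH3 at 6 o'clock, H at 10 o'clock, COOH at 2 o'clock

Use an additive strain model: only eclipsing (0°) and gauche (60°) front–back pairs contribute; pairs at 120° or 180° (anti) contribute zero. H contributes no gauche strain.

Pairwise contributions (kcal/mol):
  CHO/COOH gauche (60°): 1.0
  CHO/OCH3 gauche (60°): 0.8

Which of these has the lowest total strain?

A is staggered. CHO at 120° is gauche with COOH at 180° (1.0). Total 1.0 kcal/mol.
B is staggered. CHO at 120° is gauche with OCH3 at 60° (0.8). Total 0.8 kcal/mol.
C is staggered. CHO at 120° is gauche with OCH3 at 180° (0.8); CHO at 120° is gauche with COOH at 60° (1.0). Total 1.8 kcal/mol.
B has the lowest total (0.8 kcal/mol).

B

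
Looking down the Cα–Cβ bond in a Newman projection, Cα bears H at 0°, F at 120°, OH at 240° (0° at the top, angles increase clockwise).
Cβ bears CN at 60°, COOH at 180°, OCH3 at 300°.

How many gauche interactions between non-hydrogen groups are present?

4

Non-H gauche pairs: F(120°)/CN(60°); F(120°)/COOH(180°); OH(240°)/COOH(180°); OH(240°)/OCH3(300°) — 4 interactions.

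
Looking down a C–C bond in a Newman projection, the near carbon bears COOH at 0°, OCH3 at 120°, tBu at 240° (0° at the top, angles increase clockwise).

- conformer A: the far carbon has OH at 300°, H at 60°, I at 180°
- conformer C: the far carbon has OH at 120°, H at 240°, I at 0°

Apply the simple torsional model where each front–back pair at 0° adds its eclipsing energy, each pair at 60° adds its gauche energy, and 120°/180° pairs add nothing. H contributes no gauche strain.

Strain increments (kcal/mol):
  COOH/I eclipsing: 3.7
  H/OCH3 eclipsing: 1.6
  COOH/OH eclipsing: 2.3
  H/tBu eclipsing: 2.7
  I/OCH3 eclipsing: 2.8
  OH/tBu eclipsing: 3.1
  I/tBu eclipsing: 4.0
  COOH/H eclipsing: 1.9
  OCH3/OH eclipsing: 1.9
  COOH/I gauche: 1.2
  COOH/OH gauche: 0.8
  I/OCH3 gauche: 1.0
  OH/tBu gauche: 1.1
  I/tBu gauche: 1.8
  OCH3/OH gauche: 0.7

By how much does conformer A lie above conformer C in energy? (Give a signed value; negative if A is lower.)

A (staggered): COOH(0°)/OH(300°) gauche 0.8; OCH3(120°)/I(180°) gauche 1.0; tBu(240°)/OH(300°) gauche 1.1; tBu(240°)/I(180°) gauche 1.8 → 4.7 kcal/mol.
C (eclipsed): COOH(0°)/I(0°) eclipsed 3.7; OCH3(120°)/OH(120°) eclipsed 1.9; tBu(240°)/H(240°) eclipsed 2.7 → 8.3 kcal/mol.
E(A) − E(C) = 4.7 − 8.3 = -3.6 kcal/mol.

-3.6 kcal/mol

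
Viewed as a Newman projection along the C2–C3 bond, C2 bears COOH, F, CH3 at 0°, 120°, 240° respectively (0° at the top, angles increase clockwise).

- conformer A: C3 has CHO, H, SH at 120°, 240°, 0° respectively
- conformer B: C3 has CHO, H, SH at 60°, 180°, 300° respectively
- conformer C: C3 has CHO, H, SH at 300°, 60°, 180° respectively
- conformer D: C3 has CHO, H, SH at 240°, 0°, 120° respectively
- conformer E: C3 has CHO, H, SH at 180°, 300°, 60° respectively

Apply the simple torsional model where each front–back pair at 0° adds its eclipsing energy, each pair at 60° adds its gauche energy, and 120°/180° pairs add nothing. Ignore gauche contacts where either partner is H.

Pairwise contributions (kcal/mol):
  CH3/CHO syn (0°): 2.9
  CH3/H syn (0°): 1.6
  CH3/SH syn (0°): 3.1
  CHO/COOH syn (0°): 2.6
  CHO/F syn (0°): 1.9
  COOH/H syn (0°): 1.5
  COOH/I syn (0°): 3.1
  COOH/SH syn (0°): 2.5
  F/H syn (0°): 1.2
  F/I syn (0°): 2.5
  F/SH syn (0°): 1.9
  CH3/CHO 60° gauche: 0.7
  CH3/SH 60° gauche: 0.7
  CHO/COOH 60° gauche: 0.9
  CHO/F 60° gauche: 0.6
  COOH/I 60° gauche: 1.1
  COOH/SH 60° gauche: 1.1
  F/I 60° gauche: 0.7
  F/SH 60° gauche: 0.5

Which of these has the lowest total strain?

A is eclipsed. COOH at 0° is eclipsed with SH at 0° (2.5); F at 120° is eclipsed with CHO at 120° (1.9); CH3 at 240° is eclipsed with H at 240° (1.6). Total 6.0 kcal/mol.
B is staggered. COOH at 0° is gauche with CHO at 60° (0.9); COOH at 0° is gauche with SH at 300° (1.1); F at 120° is gauche with CHO at 60° (0.6); CH3 at 240° is gauche with SH at 300° (0.7). Total 3.3 kcal/mol.
C is staggered. COOH at 0° is gauche with CHO at 300° (0.9); F at 120° is gauche with SH at 180° (0.5); CH3 at 240° is gauche with CHO at 300° (0.7); CH3 at 240° is gauche with SH at 180° (0.7). Total 2.8 kcal/mol.
D is eclipsed. COOH at 0° is eclipsed with H at 0° (1.5); F at 120° is eclipsed with SH at 120° (1.9); CH3 at 240° is eclipsed with CHO at 240° (2.9). Total 6.3 kcal/mol.
E is staggered. COOH at 0° is gauche with SH at 60° (1.1); F at 120° is gauche with CHO at 180° (0.6); F at 120° is gauche with SH at 60° (0.5); CH3 at 240° is gauche with CHO at 180° (0.7). Total 2.9 kcal/mol.
C has the lowest total (2.8 kcal/mol).

C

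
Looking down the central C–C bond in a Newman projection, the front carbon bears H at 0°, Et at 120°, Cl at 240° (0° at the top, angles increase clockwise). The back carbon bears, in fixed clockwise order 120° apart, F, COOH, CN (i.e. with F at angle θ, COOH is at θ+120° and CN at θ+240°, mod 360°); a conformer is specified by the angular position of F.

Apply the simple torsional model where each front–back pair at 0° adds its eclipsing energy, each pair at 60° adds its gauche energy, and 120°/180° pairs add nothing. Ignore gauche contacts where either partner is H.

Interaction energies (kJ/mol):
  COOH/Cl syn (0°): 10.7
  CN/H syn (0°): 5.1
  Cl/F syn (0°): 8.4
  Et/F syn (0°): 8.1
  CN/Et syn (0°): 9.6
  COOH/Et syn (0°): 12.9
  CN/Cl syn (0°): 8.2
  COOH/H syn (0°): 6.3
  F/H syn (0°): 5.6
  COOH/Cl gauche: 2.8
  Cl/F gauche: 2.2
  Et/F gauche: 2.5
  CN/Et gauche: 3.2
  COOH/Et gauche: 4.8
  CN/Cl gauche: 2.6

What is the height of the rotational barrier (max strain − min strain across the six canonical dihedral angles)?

F at 0° is eclipsed. H at 0° is eclipsed with F at 0° (5.6); Et at 120° is eclipsed with COOH at 120° (12.9); Cl at 240° is eclipsed with CN at 240° (8.2). Total 26.7 kJ/mol.
F at 60° is staggered. Et at 120° is gauche with F at 60° (2.5); Et at 120° is gauche with COOH at 180° (4.8); Cl at 240° is gauche with COOH at 180° (2.8); Cl at 240° is gauche with CN at 300° (2.6). Total 12.7 kJ/mol.
F at 120° is eclipsed. H at 0° is eclipsed with CN at 0° (5.1); Et at 120° is eclipsed with F at 120° (8.1); Cl at 240° is eclipsed with COOH at 240° (10.7). Total 23.9 kJ/mol.
F at 180° is staggered. Et at 120° is gauche with F at 180° (2.5); Et at 120° is gauche with CN at 60° (3.2); Cl at 240° is gauche with F at 180° (2.2); Cl at 240° is gauche with COOH at 300° (2.8). Total 10.7 kJ/mol.
F at 240° is eclipsed. H at 0° is eclipsed with COOH at 0° (6.3); Et at 120° is eclipsed with CN at 120° (9.6); Cl at 240° is eclipsed with F at 240° (8.4). Total 24.3 kJ/mol.
F at 300° is staggered. Et at 120° is gauche with COOH at 60° (4.8); Et at 120° is gauche with CN at 180° (3.2); Cl at 240° is gauche with F at 300° (2.2); Cl at 240° is gauche with CN at 180° (2.6). Total 12.8 kJ/mol.
Max at 0° (26.7 kJ/mol), min at 180° (10.7 kJ/mol); barrier = 16.0 kJ/mol.

16.0 kJ/mol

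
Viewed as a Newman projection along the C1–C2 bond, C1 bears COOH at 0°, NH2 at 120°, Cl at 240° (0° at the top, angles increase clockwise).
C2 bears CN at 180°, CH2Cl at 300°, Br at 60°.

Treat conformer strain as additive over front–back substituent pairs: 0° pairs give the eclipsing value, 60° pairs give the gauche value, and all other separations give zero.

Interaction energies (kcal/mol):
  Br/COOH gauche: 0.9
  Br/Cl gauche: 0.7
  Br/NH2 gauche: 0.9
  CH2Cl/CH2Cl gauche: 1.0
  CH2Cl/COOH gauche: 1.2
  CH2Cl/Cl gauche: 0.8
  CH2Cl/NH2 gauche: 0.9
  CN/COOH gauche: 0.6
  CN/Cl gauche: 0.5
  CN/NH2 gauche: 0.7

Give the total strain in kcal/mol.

5.0 kcal/mol

This conformer (staggered): COOH(0°)/CH2Cl(300°) gauche 1.2; COOH(0°)/Br(60°) gauche 0.9; NH2(120°)/CN(180°) gauche 0.7; NH2(120°)/Br(60°) gauche 0.9; Cl(240°)/CN(180°) gauche 0.5; Cl(240°)/CH2Cl(300°) gauche 0.8 → 5.0 kcal/mol.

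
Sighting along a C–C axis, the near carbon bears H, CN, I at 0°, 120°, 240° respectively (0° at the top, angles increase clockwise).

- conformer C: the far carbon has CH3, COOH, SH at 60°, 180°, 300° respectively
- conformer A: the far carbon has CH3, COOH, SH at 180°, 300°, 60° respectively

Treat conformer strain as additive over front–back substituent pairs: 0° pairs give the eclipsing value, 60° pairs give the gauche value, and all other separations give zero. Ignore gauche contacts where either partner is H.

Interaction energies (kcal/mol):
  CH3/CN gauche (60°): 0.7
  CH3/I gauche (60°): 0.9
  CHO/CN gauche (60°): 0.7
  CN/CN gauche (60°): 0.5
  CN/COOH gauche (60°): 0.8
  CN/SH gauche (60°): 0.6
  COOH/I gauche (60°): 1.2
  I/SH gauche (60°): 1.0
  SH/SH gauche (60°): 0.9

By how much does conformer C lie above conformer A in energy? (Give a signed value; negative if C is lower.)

C is staggered. CN at 120° is gauche with CH3 at 60° (0.7); CN at 120° is gauche with COOH at 180° (0.8); I at 240° is gauche with COOH at 180° (1.2); I at 240° is gauche with SH at 300° (1.0). Total 3.7 kcal/mol.
A is staggered. CN at 120° is gauche with CH3 at 180° (0.7); CN at 120° is gauche with SH at 60° (0.6); I at 240° is gauche with CH3 at 180° (0.9); I at 240° is gauche with COOH at 300° (1.2). Total 3.4 kcal/mol.
E(C) − E(A) = 3.7 − 3.4 = +0.3 kcal/mol.

+0.3 kcal/mol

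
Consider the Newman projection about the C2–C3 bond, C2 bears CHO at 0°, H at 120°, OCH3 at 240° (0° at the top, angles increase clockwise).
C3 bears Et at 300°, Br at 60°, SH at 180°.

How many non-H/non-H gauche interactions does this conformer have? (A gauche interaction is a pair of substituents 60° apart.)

4

Non-H gauche pairs: CHO(0°)/Et(300°); CHO(0°)/Br(60°); OCH3(240°)/Et(300°); OCH3(240°)/SH(180°) — 4 interactions.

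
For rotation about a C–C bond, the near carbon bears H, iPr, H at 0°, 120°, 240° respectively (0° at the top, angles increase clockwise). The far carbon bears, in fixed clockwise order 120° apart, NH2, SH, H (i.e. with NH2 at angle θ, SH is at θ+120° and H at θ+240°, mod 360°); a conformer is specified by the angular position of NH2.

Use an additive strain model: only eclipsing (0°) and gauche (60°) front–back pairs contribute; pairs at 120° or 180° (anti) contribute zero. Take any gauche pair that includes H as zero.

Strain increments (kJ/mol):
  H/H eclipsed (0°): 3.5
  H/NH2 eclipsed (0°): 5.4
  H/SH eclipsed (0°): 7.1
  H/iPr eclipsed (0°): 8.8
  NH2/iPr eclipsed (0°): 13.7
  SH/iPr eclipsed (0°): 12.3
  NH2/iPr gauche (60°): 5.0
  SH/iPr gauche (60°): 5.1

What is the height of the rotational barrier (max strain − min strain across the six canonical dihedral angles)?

NH2 at 0° (eclipsed): H–NH2 eclipsed, iPr–SH eclipsed, H–H eclipsed; 5.4 + 12.3 + 3.5 = 21.2 kJ/mol.
NH2 at 60° (staggered): iPr–NH2 gauche, iPr–SH gauche; 5.0 + 5.1 = 10.1 kJ/mol.
NH2 at 120° (eclipsed): H–H eclipsed, iPr–NH2 eclipsed, H–SH eclipsed; 3.5 + 13.7 + 7.1 = 24.3 kJ/mol.
NH2 at 180° (staggered): iPr–NH2 gauche; 5.0 = 5.0 kJ/mol.
NH2 at 240° (eclipsed): H–SH eclipsed, iPr–H eclipsed, H–NH2 eclipsed; 7.1 + 8.8 + 5.4 = 21.3 kJ/mol.
NH2 at 300° (staggered): iPr–SH gauche; 5.1 = 5.1 kJ/mol.
Max at 120° (24.3 kJ/mol), min at 180° (5.0 kJ/mol); barrier = 19.3 kJ/mol.

19.3 kJ/mol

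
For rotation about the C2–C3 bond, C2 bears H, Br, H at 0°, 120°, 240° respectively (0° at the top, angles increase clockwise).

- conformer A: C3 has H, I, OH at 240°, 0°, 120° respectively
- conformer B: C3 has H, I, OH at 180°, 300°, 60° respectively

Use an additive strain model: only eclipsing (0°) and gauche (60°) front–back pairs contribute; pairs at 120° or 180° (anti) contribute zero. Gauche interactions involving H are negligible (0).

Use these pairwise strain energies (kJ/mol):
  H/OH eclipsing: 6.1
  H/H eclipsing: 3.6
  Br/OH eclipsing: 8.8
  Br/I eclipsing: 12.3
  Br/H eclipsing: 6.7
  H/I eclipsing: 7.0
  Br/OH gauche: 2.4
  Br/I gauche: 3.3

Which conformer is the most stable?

B

A (eclipsed): H(0°)/I(0°) eclipsed 7.0; Br(120°)/OH(120°) eclipsed 8.8; H(240°)/H(240°) eclipsed 3.6 → 19.4 kJ/mol.
B (staggered): Br(120°)/OH(60°) gauche 2.4 → 2.4 kJ/mol.
B has the lowest total (2.4 kJ/mol).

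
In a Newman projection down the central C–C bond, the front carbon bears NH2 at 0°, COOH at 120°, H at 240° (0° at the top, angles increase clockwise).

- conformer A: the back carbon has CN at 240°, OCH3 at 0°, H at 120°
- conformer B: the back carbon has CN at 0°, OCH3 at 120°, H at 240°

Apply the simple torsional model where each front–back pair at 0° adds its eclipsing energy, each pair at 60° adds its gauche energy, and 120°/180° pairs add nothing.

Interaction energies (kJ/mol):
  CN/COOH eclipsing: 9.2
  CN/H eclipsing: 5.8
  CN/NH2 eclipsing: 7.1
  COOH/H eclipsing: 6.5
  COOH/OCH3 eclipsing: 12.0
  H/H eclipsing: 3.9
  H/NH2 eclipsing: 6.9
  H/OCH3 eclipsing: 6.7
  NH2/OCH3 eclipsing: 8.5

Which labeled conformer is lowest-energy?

A is eclipsed. NH2 at 0° is eclipsed with OCH3 at 0° (8.5); COOH at 120° is eclipsed with H at 120° (6.5); H at 240° is eclipsed with CN at 240° (5.8). Total 20.8 kJ/mol.
B is eclipsed. NH2 at 0° is eclipsed with CN at 0° (7.1); COOH at 120° is eclipsed with OCH3 at 120° (12.0); H at 240° is eclipsed with H at 240° (3.9). Total 23.0 kJ/mol.
A has the lowest total (20.8 kJ/mol).

A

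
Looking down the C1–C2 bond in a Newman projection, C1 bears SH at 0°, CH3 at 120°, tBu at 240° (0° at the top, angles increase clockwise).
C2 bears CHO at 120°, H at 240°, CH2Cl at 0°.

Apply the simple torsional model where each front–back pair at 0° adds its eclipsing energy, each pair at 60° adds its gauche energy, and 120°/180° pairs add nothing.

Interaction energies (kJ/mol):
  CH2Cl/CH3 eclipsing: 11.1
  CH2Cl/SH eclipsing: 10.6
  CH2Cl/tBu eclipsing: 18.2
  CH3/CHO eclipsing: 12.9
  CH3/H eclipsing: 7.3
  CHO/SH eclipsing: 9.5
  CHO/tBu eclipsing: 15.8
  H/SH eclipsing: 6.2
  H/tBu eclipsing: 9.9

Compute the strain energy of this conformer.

This conformer (eclipsed): SH(0°)/CH2Cl(0°) eclipsed 10.6; CH3(120°)/CHO(120°) eclipsed 12.9; tBu(240°)/H(240°) eclipsed 9.9 → 33.4 kJ/mol.

33.4 kJ/mol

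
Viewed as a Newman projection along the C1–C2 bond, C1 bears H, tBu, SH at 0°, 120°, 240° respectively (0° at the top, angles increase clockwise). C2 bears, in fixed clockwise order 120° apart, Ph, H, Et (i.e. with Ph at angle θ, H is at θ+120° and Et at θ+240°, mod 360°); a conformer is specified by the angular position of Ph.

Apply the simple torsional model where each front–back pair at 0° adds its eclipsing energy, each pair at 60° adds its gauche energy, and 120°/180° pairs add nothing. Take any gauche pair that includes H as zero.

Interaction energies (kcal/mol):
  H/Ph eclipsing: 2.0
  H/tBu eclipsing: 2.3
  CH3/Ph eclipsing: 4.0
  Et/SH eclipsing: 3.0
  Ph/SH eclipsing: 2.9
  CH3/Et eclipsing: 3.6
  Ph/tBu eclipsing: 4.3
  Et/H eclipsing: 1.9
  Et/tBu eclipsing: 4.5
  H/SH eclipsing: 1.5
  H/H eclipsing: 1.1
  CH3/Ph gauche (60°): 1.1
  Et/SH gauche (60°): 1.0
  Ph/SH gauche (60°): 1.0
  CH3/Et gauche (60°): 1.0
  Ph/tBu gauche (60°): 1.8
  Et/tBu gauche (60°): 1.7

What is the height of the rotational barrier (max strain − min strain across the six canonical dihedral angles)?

5.7 kcal/mol

Ph at 0° (eclipsed): H(0°)/Ph(0°) eclipsed 2.0; tBu(120°)/H(120°) eclipsed 2.3; SH(240°)/Et(240°) eclipsed 3.0 → 7.3 kcal/mol.
Ph at 60° (staggered): tBu(120°)/Ph(60°) gauche 1.8; SH(240°)/Et(300°) gauche 1.0 → 2.8 kcal/mol.
Ph at 120° (eclipsed): H(0°)/Et(0°) eclipsed 1.9; tBu(120°)/Ph(120°) eclipsed 4.3; SH(240°)/H(240°) eclipsed 1.5 → 7.7 kcal/mol.
Ph at 180° (staggered): tBu(120°)/Ph(180°) gauche 1.8; tBu(120°)/Et(60°) gauche 1.7; SH(240°)/Ph(180°) gauche 1.0 → 4.5 kcal/mol.
Ph at 240° (eclipsed): H(0°)/H(0°) eclipsed 1.1; tBu(120°)/Et(120°) eclipsed 4.5; SH(240°)/Ph(240°) eclipsed 2.9 → 8.5 kcal/mol.
Ph at 300° (staggered): tBu(120°)/Et(180°) gauche 1.7; SH(240°)/Ph(300°) gauche 1.0; SH(240°)/Et(180°) gauche 1.0 → 3.7 kcal/mol.
Max at 240° (8.5 kcal/mol), min at 60° (2.8 kcal/mol); barrier = 5.7 kcal/mol.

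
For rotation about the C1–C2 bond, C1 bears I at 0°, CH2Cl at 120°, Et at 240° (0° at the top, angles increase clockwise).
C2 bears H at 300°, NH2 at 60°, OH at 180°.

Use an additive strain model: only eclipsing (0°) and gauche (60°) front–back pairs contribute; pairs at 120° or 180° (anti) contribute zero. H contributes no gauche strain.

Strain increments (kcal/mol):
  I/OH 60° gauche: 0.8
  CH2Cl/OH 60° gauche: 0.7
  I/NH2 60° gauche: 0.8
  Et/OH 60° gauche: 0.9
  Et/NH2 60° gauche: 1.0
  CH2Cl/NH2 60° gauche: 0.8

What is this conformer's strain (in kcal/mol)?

This conformer (staggered): I(0°)/NH2(60°) gauche 0.8; CH2Cl(120°)/NH2(60°) gauche 0.8; CH2Cl(120°)/OH(180°) gauche 0.7; Et(240°)/OH(180°) gauche 0.9 → 3.2 kcal/mol.

3.2 kcal/mol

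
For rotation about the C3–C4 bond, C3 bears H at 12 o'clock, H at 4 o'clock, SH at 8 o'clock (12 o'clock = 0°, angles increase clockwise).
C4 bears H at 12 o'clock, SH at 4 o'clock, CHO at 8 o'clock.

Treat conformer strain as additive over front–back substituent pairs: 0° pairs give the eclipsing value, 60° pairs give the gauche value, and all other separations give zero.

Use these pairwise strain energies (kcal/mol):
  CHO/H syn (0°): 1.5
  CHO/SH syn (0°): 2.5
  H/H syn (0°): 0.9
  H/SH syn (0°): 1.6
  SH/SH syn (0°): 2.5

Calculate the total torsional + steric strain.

This conformer (eclipsed): H–H eclipsed, H–SH eclipsed, SH–CHO eclipsed; 0.9 + 1.6 + 2.5 = 5.0 kcal/mol.

5.0 kcal/mol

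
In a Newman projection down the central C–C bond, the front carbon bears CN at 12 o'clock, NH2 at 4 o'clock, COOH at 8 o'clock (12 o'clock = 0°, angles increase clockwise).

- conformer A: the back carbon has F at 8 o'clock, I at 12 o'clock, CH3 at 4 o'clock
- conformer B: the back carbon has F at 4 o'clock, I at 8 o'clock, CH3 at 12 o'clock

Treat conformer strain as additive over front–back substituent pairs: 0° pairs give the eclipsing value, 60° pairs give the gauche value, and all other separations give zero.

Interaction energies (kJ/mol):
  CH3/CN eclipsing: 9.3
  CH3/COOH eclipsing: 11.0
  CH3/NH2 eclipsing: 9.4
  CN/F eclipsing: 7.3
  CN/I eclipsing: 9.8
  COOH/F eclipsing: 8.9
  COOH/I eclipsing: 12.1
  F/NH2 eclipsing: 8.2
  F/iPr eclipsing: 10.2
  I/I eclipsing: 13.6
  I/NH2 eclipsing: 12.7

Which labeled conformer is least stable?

B

A is eclipsed. CN at 0° is eclipsed with I at 0° (9.8); NH2 at 120° is eclipsed with CH3 at 120° (9.4); COOH at 240° is eclipsed with F at 240° (8.9). Total 28.1 kJ/mol.
B is eclipsed. CN at 0° is eclipsed with CH3 at 0° (9.3); NH2 at 120° is eclipsed with F at 120° (8.2); COOH at 240° is eclipsed with I at 240° (12.1). Total 29.6 kJ/mol.
B has the highest total (29.6 kJ/mol).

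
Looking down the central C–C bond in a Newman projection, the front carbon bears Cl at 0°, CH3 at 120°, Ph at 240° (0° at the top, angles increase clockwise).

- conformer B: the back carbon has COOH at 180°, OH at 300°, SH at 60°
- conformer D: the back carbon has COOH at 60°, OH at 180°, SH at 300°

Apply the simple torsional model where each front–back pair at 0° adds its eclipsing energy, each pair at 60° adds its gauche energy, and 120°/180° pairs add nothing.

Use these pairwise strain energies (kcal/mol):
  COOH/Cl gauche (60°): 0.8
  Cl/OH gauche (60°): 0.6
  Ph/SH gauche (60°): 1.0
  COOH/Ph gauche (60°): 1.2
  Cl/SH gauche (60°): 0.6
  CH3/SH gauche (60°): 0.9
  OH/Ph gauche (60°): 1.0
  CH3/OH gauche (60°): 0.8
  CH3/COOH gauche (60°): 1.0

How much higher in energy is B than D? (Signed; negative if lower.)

+0.1 kcal/mol

B (staggered): Cl–OH gauche, Cl–SH gauche, CH3–COOH gauche, CH3–SH gauche, Ph–COOH gauche, Ph–OH gauche; 0.6 + 0.6 + 1.0 + 0.9 + 1.2 + 1.0 = 5.3 kcal/mol.
D (staggered): Cl–COOH gauche, Cl–SH gauche, CH3–COOH gauche, CH3–OH gauche, Ph–OH gauche, Ph–SH gauche; 0.8 + 0.6 + 1.0 + 0.8 + 1.0 + 1.0 = 5.2 kcal/mol.
E(B) − E(D) = 5.3 − 5.2 = +0.1 kcal/mol.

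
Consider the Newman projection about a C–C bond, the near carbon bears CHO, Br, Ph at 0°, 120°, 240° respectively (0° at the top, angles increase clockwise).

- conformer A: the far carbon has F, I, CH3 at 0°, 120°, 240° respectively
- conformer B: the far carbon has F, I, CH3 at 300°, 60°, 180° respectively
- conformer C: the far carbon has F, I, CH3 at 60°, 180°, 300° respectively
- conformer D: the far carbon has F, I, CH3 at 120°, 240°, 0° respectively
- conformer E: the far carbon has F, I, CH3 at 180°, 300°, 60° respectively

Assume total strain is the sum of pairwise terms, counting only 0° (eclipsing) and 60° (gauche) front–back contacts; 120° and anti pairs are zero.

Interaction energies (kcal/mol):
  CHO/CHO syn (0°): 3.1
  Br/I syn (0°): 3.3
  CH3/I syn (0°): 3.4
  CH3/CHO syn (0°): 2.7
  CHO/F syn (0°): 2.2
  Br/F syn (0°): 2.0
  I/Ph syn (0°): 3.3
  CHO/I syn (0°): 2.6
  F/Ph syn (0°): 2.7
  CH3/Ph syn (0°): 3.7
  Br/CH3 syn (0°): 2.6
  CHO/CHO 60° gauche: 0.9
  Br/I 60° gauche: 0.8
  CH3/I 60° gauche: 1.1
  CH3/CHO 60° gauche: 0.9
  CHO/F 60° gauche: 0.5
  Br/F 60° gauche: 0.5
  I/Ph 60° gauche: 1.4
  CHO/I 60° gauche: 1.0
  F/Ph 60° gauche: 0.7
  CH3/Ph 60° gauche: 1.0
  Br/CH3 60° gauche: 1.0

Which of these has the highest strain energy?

A

A (eclipsed): CHO–F eclipsed, Br–I eclipsed, Ph–CH3 eclipsed; 2.2 + 3.3 + 3.7 = 9.2 kcal/mol.
B (staggered): CHO–F gauche, CHO–I gauche, Br–I gauche, Br–CH3 gauche, Ph–F gauche, Ph–CH3 gauche; 0.5 + 1.0 + 0.8 + 1.0 + 0.7 + 1.0 = 5.0 kcal/mol.
C (staggered): CHO–F gauche, CHO–CH3 gauche, Br–F gauche, Br–I gauche, Ph–I gauche, Ph–CH3 gauche; 0.5 + 0.9 + 0.5 + 0.8 + 1.4 + 1.0 = 5.1 kcal/mol.
D (eclipsed): CHO–CH3 eclipsed, Br–F eclipsed, Ph–I eclipsed; 2.7 + 2.0 + 3.3 = 8.0 kcal/mol.
E (staggered): CHO–I gauche, CHO–CH3 gauche, Br–F gauche, Br–CH3 gauche, Ph–F gauche, Ph–I gauche; 1.0 + 0.9 + 0.5 + 1.0 + 0.7 + 1.4 = 5.5 kcal/mol.
A has the highest total (9.2 kcal/mol).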